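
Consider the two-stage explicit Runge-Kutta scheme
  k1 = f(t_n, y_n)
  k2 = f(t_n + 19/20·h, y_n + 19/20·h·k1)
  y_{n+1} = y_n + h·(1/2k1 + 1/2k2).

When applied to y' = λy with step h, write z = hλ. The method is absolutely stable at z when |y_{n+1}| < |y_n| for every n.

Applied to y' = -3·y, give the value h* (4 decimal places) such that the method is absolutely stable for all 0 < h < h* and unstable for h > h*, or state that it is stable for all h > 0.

(-2.1053,0); λ=-3 ⇒ h* = (40/19)/3 = 0.7018.

On y'=λy, z=hλ:
  k1=λy_n ⇒ h·k1=z·y_n;  k2=λ(1+19/20z)y_n ⇒ h·k2=z(1+19/20z)y_n
  y_{n+1}/y_n = 1 + 1/2z + 1/2z(1+19/20z) = 1 + z + 19/40z²
  Hence R(z) = 1 + z + 19/40z².

Find x<0 with |R(x)|<1.
x=-0.86: |R|=0.4913
R=1: x+19/40x²=0 ⇒ x=−40/19=-2.1053; min R=1−1/(4·19/40)=0.4737>−1
Confirm numerically:
  x=-2.058: |R|=0.95380 <1
  x=-1.923: |R|=0.83352 <1
  x=-1.009: |R|=0.47459 <1
  x=-2.680: |R|=1.73164 >1
  x=-2.637: |R|=1.66604 >1
  x=-2.450: |R|=1.40119 >1
Interval (-2.1053, 0).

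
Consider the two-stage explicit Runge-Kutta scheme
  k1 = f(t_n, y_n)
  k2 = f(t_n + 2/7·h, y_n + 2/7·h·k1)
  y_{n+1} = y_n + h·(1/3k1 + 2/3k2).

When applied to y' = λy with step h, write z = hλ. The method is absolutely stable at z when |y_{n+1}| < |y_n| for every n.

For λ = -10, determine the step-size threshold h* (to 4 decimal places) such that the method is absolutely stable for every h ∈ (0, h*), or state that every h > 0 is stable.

Test eqn y'=λy, z=hλ:
  k1=λy_n ⇒ h·k1=z·y_n;  k2=λ(1+2/7z)y_n ⇒ h·k2=z(1+2/7z)y_n
  y_{n+1}/y_n = 1 + 1/3z + 2/3z(1+2/7z) = 1 + z + 4/21z²
  ⇒ R(z) = 1 + z + 4/21z².

Solve |R(x)|<1 on ℝ⁻.
x=-0.31: |R|=0.7083
R=1: x+4/21x²=0 ⇒ x=−21/4=-5.2500; min R=1−1/(4·4/21)=-0.3125>−1
Confirm numerically:
  x=-4.435: |R|=0.31152 <1
  x=-4.090: |R|=0.09630 <1
  x=-3.549: |R|=0.14988 <1
  x=-2.601: |R|=0.31239 <1
  x=-5.785: |R|=1.58952 >1
  x=-5.683: |R|=1.46871 >1
  x=-5.455: |R|=1.21300 >1
Stable set (-5.2500, 0).

(-5.2500,0); λ=-10 ⇒ h* = (21/4)/10 = 0.5250.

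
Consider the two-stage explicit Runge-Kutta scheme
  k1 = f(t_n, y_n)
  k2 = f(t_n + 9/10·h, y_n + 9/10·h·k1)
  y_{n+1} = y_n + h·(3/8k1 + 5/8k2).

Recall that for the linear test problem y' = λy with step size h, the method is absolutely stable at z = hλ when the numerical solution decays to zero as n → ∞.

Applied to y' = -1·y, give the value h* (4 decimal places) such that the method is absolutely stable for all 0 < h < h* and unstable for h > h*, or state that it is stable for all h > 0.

With y'=λy (z=hλ):
  k1=λy_n ⇒ h·k1=z·y_n;  k2=λ(1+9/10z)y_n ⇒ h·k2=z(1+9/10z)y_n
  y_{n+1}/y_n = 1 + 3/8z + 5/8z(1+9/10z) = 1 + z + 9/16z²
  so R(z) = 1 + z + 9/16z².

Find x<0 with |R(x)|<1.
x=-1.09: |R|=0.5783
R=1: x+9/16x²=0 ⇒ x=−16/9=-1.7778; min R=1−1/(4·9/16)=0.5556>−1
Confirm numerically:
  x=-1.701: |R|=0.92654 <1
  x=-1.014: |R|=0.56436 <1
  x=-0.972: |R|=0.55944 <1
  x=-2.333: |R|=1.72863 >1
  x=-2.183: |R|=1.49759 >1
So |R|<1 on (-1.7778, 0).

(-1.7778,0); λ=-1 ⇒ h* = (16/9)/1 = 1.7778.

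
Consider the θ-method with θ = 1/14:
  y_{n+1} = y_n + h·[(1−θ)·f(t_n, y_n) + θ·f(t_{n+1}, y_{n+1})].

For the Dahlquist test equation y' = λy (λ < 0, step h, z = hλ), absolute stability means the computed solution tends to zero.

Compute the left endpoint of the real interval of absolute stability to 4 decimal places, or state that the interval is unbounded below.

left endpoint -2.3333.

With y'=λy (z=hλ):
  y_{n+1} = y_n + z·[13/14·y_n + 1/14·y_{n+1}] ⇒ (1 − 1/14z)y_{n+1} = (1 + 13/14z)y_n
  ⇒ R(z) = (1 + 13/14z)/(1 − 1/14z).

Solve |R(x)|<1 on ℝ⁻.
x=-1.07: |R|=0.0060
R=−1: 1+13/14x = −1+1/14x ⇒ -6/7x=2 ⇒ x=2/(-6/7)=-2.3333
Confirm numerically:
  x=-2.222: |R|=0.91764 <1
  x=-2.156: |R|=0.86828 <1
  x=-1.036: |R|=0.03538 <1
  x=-0.998: |R|=0.06841 <1
  x=-2.863: |R|=1.37692 >1
  x=-2.681: |R|=1.25010 >1
  x=-2.518: |R|=1.13416 >1
Interval (-2.3333, 0).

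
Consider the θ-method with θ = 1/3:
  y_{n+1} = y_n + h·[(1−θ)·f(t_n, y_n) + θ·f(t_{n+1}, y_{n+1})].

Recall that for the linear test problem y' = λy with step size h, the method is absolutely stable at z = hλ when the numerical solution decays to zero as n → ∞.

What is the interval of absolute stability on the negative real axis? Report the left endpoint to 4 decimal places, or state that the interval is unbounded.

Test eqn y'=λy, z=hλ:
  y_{n+1} = y_n + z·[2/3·y_n + 1/3·y_{n+1}] ⇒ (1 − 1/3z)y_{n+1} = (1 + 2/3z)y_n
  R(z) = (1 + 2/3z)/(1 − 1/3z).

Find x<0 with |R(x)|<1.
x=-0.75: |R|=0.4000
R=−1: 1+2/3x = −1+1/3x ⇒ -1/3x=2 ⇒ x=2/(-1/3)=-6.0000
Confirm numerically:
  x=-4.899: |R|=0.86062 <1
  x=-4.051: |R|=0.72359 <1
  x=-3.778: |R|=0.67217 <1
  x=-3.311: |R|=0.57392 <1
  x=-6.540: |R|=1.05660 >1
  x=-6.257: |R|=1.02776 >1
Interval (-6.0000, 0).

(-6.0000, 0).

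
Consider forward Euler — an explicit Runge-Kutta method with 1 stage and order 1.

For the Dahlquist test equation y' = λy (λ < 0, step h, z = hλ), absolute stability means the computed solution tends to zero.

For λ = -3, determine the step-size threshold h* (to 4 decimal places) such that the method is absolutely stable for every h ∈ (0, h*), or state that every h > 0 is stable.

Test eqn y'=λy, z=hλ:
  order 1, 1-stage ⇒ R(z)=1+z
  (e.g. R(-0.4)=0.60000, |R|=0.60000)

Boundary: |R(x)|=1, x<0.
x=-0.4: |R|=0.6000
|R(-2.09)|=1.0900 |R(-1.48)|=0.4800 |R(-1.43)|=0.4300
Bisect:
  x_lo=-2.4738 |R|=1.4738  x_hi=-0.1922 |R|=0.8078
  mid=-1.33298 |R|=0.33298 →hi
  mid=-1.90339 |R|=0.90339 →hi
  mid=-2.18859 |R|=1.18859 →lo
  mid=-2.04599 |R|=1.04599 →lo
  mid=-1.97469 |R|=0.97469 →hi
  mid=-2.01034 |R|=1.01034 →lo
  mid=-1.99251 |R|=0.99251 →hi
  mid=-2.00143 |R|=1.00143 →lo
  ...
  [-2.00003,-1.99990] ⇒ x*=-2.0000
So |R|<1 on (-2.0000, 0).

(-2.0000,0); λ=-3 ⇒ h* = 0.6667.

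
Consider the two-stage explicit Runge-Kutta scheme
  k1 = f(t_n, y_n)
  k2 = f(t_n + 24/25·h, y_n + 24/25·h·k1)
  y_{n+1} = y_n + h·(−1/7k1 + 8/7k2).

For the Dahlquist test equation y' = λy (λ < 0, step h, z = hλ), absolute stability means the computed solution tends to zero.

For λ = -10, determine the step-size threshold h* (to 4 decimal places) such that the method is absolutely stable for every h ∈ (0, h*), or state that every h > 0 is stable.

On y'=λy, z=hλ:
  k1=λy_n ⇒ h·k1=z·y_n;  k2=λ(1+24/25z)y_n ⇒ h·k2=z(1+24/25z)y_n
  y_{n+1}/y_n = 1 − 1/7z + 8/7z(1+24/25z) = 1 + z + 192/175z²
  so R(z) = 1 + z + 192/175z².

Solve |R(x)|<1 on ℝ⁻.
x=-0.58: |R|=0.7891
R=1: x+192/175x²=0 ⇒ x=−175/192=-0.9115; min R=1−1/(4·192/175)=0.7721>−1
Confirm numerically:
  x=-0.844: |R|=0.93753 <1
  x=-0.498: |R|=0.77410 <1
  x=-0.468: |R|=0.77230 <1
  x=-0.435: |R|=0.77261 <1
  x=-1.255: |R|=1.47303 >1
  x=-1.013: |R|=1.11285 >1
So |R|<1 on (-0.9115, 0).

(-0.9115,0); λ=-10 ⇒ h* = (175/192)/10 = 0.0911.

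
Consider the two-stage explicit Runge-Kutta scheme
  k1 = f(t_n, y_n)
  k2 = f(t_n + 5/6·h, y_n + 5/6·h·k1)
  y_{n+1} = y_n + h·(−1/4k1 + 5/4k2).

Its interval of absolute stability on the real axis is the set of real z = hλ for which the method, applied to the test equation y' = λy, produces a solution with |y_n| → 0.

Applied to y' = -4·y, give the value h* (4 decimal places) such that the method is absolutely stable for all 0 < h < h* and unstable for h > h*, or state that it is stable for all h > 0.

(-0.9600,0); λ=-4 ⇒ h* = (24/25)/4 = 0.2400.

On y'=λy, z=hλ:
  k1=λy_n ⇒ h·k1=z·y_n;  k2=λ(1+5/6z)y_n ⇒ h·k2=z(1+5/6z)y_n
  y_{n+1}/y_n = 1 − 1/4z + 5/4z(1+5/6z) = 1 + z + 25/24z²
  R(z) = 1 + z + 25/24z².

Boundary: |R(x)|=1, x<0.
x=-0.72: |R|=0.8200
R=1: x+25/24x²=0 ⇒ x=−24/25=-0.9600; min R=1−1/(4·25/24)=0.7600>−1
Confirm numerically:
  x=-0.816: |R|=0.87760 <1
  x=-0.754: |R|=0.83820 <1
  x=-0.683: |R|=0.80293 <1
  x=-1.446: |R|=1.73204 >1
  x=-1.435: |R|=1.71003 >1
Interval (-0.9600, 0).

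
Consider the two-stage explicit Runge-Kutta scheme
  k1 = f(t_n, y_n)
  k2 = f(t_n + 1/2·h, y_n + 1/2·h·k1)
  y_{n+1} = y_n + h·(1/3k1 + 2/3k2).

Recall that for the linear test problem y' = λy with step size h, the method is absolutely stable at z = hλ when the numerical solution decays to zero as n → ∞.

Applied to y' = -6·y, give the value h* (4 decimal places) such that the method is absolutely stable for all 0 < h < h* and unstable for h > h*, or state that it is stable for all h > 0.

With y'=λy (z=hλ):
  k1=λy_n ⇒ h·k1=z·y_n;  k2=λ(1+1/2z)y_n ⇒ h·k2=z(1+1/2z)y_n
  y_{n+1}/y_n = 1 + 1/3z + 2/3z(1+1/2z) = 1 + z + 1/3z²
  R(z) = 1 + z + 1/3z².

Find x<0 with |R(x)|<1.
x=-1.37: |R|=0.2556
R=1: x+1/3x²=0 ⇒ x=−3=-3.0000; min R=1−1/(4·1/3)=0.2500>−1
Confirm numerically:
  x=-2.282: |R|=0.45384 <1
  x=-2.120: |R|=0.37813 <1
  x=-1.908: |R|=0.30549 <1
  x=-3.538: |R|=1.63448 >1
  x=-3.203: |R|=1.21674 >1
  x=-3.171: |R|=1.18075 >1
So |R|<1 on (-3.0000, 0).

(-3.0000,0); λ=-6 ⇒ h* = (3)/6 = 0.5000.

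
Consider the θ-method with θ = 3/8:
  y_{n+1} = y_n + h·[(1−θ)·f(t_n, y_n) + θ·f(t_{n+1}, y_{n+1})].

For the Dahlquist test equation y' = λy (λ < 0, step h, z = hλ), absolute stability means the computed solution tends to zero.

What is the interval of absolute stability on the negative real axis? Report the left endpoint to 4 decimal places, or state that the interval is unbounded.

With y'=λy (z=hλ):
  y_{n+1} = y_n + z·[5/8·y_n + 3/8·y_{n+1}] ⇒ (1 − 3/8z)y_{n+1} = (1 + 5/8z)y_n
  ⇒ R(z) = (1 + 5/8z)/(1 − 3/8z).

Find x<0 with |R(x)|<1.
x=-1.31: |R|=0.1215
R=−1: 1+5/8x = −1+3/8x ⇒ -1/4x=2 ⇒ x=2/(-1/4)=-8.0000
Confirm numerically:
  x=-7.744: |R|=0.98361 <1
  x=-6.014: |R|=0.84748 <1
  x=-4.796: |R|=0.71378 <1
  x=-3.375: |R|=0.48966 <1
  x=-8.336: |R|=1.02036 >1
  x=-8.239: |R|=1.01461 >1
Stable set (-8.0000, 0).

(-8.0000, 0).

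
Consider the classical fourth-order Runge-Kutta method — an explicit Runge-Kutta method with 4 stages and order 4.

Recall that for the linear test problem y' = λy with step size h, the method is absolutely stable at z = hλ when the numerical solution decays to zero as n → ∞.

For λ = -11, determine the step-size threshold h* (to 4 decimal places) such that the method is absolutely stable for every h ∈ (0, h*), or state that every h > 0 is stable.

Test eqn y'=λy, z=hλ:
  order 4, 4-stage ⇒ R(z)=1+z+z^2/2+z^3/6+z^4/24
  (e.g. R(-0.93)=0.39956, |R|=0.39956)

Boundary: |R(x)|=1, x<0.
x=-0.93: |R|=0.3996
|R(-2.19)|=0.4159 |R(-1.79)|=0.2839 |R(-1.68)|=0.2728
Bisect:
  x_lo=-3.2398 |R|=1.9312  x_hi=-0.3669 |R|=0.6930
  mid=-1.80332 |R|=0.28591 →hi
  mid=-2.52155 |R|=0.66992 →hi
  mid=-2.88067 |R|=1.15357 →lo
  mid=-2.70111 |R|=0.88032 →hi
  mid=-2.79089 |R|=1.00847 →lo
  mid=-2.74600 |R|=0.94235 →hi
  mid=-2.76844 |R|=0.97489 →hi
  mid=-2.77966 |R|=0.99155 →hi
  mid=-2.78528 |R|=0.99997 →hi
  ...
  [-2.78545,-2.78528] ⇒ x*=-2.7853
So |R|<1 on (-2.7853, 0).

(-2.7853,0); λ=-11 ⇒ h* = 0.2532.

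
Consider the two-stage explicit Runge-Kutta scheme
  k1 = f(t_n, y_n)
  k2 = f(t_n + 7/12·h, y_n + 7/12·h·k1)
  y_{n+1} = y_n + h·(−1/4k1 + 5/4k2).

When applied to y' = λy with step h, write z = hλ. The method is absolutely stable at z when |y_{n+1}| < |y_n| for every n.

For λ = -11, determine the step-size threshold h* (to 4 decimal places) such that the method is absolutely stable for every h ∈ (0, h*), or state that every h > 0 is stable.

(-1.3714,0); λ=-11 ⇒ h* = (48/35)/11 = 0.1247.

Set f=λy, z=hλ:
  k1=λy_n ⇒ h·k1=z·y_n;  k2=λ(1+7/12z)y_n ⇒ h·k2=z(1+7/12z)y_n
  y_{n+1}/y_n = 1 − 1/4z + 5/4z(1+7/12z) = 1 + z + 35/48z²
  ⇒ R(z) = 1 + z + 35/48z².

Need |R(x)|<1, x<0.
x=-0.79: |R|=0.6651
R=1: x+35/48x²=0 ⇒ x=−48/35=-1.3714; min R=1−1/(4·35/48)=0.6571>−1
Confirm numerically:
  x=-1.131: |R|=0.80172 <1
  x=-1.101: |R|=0.78290 <1
  x=-1.074: |R|=0.76708 <1
  x=-1.719: |R|=1.43566 >1
  x=-1.707: |R|=1.41768 >1
  x=-1.532: |R|=1.17937 >1
So |R|<1 on (-1.3714, 0).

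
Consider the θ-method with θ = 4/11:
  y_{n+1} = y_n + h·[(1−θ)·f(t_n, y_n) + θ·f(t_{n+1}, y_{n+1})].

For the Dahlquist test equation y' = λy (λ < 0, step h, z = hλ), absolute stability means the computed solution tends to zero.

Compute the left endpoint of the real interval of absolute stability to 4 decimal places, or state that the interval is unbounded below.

Set f=λy, z=hλ:
  y_{n+1} = y_n + z·[7/11·y_n + 4/11·y_{n+1}] ⇒ (1 − 4/11z)y_{n+1} = (1 + 7/11z)y_n
  ⇒ R(z) = (1 + 7/11z)/(1 − 4/11z).

Solve |R(x)|<1 on ℝ⁻.
x=-0.77: |R|=0.3984
R=−1: 1+7/11x = −1+4/11x ⇒ -3/11x=2 ⇒ x=2/(-3/11)=-7.3333
Confirm numerically:
  x=-4.232: |R|=0.66686 <1
  x=-4.006: |R|=0.63062 <1
  x=-3.506: |R|=0.54116 <1
  x=-7.933: |R|=1.04210 >1
  x=-7.912: |R|=1.04071 >1
  x=-7.809: |R|=1.03379 >1
Stable set (-7.3333, 0).

z* = -7.3333.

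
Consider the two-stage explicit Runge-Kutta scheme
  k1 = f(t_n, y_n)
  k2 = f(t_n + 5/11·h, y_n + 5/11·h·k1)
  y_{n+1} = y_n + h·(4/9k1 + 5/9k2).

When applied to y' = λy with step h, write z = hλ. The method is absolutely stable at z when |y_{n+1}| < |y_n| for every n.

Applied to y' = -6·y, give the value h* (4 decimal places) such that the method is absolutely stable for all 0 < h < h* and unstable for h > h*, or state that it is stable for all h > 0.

Test eqn y'=λy, z=hλ:
  k1=λy_n ⇒ h·k1=z·y_n;  k2=λ(1+5/11z)y_n ⇒ h·k2=z(1+5/11z)y_n
  y_{n+1}/y_n = 1 + 4/9z + 5/9z(1+5/11z) = 1 + z + 25/99z²
  R(z) = 1 + z + 25/99z².

Solve |R(x)|<1 on ℝ⁻.
x=-1.36: |R|=0.1071
R=1: x+25/99x²=0 ⇒ x=−99/25=-3.9600; min R=1−1/(4·25/99)=0.0100>−1
Confirm numerically:
  x=-3.159: |R|=0.36102 <1
  x=-2.301: |R|=0.03602 <1
  x=-1.850: |R|=0.01427 <1
  x=-4.495: |R|=1.60728 >1
  x=-4.057: |R|=1.09938 >1
Stable set (-3.9600, 0).

(-3.9600,0); λ=-6 ⇒ h* = (99/25)/6 = 0.6600.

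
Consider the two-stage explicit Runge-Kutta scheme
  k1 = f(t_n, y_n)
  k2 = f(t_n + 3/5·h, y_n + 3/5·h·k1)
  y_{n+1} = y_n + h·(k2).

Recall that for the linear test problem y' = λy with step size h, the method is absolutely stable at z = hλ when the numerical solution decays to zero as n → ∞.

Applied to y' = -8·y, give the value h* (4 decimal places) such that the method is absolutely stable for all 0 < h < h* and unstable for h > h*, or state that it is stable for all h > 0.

On y'=λy, z=hλ:
  k1=λy_n ⇒ h·k1=z·y_n;  k2=λ(1+3/5z)y_n ⇒ h·k2=z(1+3/5z)y_n
  y_{n+1}/y_n = 1 + z(1+3/5z) = 1 + z + 3/5z²
  R(z) = 1 + z + 3/5z².

Boundary: |R(x)|=1, x<0.
x=-0.87: |R|=0.5841
R=1: x+3/5x²=0 ⇒ x=−5/3=-1.6667; min R=1−1/(4·3/5)=0.5833>−1
Confirm numerically:
  x=-1.514: |R|=0.86132 <1
  x=-1.077: |R|=0.61896 <1
  x=-0.682: |R|=0.59707 <1
  x=-2.081: |R|=1.51734 >1
  x=-1.924: |R|=1.29707 >1
  x=-1.749: |R|=1.08640 >1
Stable set (-1.6667, 0).

(-1.6667,0); λ=-8 ⇒ h* = (5/3)/8 = 0.2083.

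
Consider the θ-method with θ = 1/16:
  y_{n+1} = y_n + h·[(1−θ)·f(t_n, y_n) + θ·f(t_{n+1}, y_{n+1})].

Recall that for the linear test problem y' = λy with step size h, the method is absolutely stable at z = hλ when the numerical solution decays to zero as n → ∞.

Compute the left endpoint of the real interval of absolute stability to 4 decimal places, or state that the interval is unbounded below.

On y'=λy, z=hλ:
  y_{n+1} = y_n + z·[15/16·y_n + 1/16·y_{n+1}] ⇒ (1 − 1/16z)y_{n+1} = (1 + 15/16z)y_n
  Hence R(z) = (1 + 15/16z)/(1 − 1/16z).

Boundary: |R(x)|=1, x<0.
x=-1: |R|=0.0588
R=−1: 1+15/16x = −1+1/16x ⇒ -7/8x=2 ⇒ x=2/(-7/8)=-2.2857
Confirm numerically:
  x=-1.960: |R|=0.74610 <1
  x=-1.645: |R|=0.49164 <1
  x=-1.279: |R|=0.18433 <1
  x=-1.164: |R|=0.08506 <1
  x=-2.631: |R|=1.25946 >1
  x=-2.590: |R|=1.22916 >1
  x=-2.579: |R|=1.22100 >1
Stable set (-2.2857, 0).

z* = -2.2857.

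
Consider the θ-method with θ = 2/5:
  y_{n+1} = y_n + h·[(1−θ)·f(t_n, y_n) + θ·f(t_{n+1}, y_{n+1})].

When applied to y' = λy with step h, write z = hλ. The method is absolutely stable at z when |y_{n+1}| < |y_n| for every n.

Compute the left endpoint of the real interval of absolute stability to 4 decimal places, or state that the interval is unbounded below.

z* = -10.0000.

Test eqn y'=λy, z=hλ:
  y_{n+1} = y_n + z·[3/5·y_n + 2/5·y_{n+1}] ⇒ (1 − 2/5z)y_{n+1} = (1 + 3/5z)y_n
  R(z) = (1 + 3/5z)/(1 − 2/5z).

Need |R(x)|<1, x<0.
x=-1.28: |R|=0.1534
R=−1: 1+3/5x = −1+2/5x ⇒ -1/5x=2 ⇒ x=2/(-1/5)=-10.0000
Confirm numerically:
  x=-8.183: |R|=0.91496 <1
  x=-7.712: |R|=0.88797 <1
  x=-7.494: |R|=0.87462 <1
  x=-4.536: |R|=0.61171 <1
  x=-10.252: |R|=1.00988 >1
  x=-10.222: |R|=1.00873 >1
  x=-10.059: |R|=1.00235 >1
Interval (-10.0000, 0).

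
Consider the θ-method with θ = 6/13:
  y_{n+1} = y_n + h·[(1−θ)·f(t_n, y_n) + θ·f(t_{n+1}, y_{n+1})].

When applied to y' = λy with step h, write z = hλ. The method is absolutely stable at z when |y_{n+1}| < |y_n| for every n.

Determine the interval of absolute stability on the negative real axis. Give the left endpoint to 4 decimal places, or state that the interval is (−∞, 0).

With y'=λy (z=hλ):
  y_{n+1} = y_n + z·[7/13·y_n + 6/13·y_{n+1}] ⇒ (1 − 6/13z)y_{n+1} = (1 + 7/13z)y_n
  Hence R(z) = (1 + 7/13z)/(1 − 6/13z).

Need |R(x)|<1, x<0.
x=-1.45: |R|=0.1313
R=−1: 1+7/13x = −1+6/13x ⇒ -1/13x=2 ⇒ x=2/(-1/13)=-26.0000
Confirm numerically:
  x=-24.979: |R|=0.99373 <1
  x=-23.934: |R|=0.98681 <1
  x=-21.385: |R|=0.96734 <1
  x=-20.072: |R|=0.95557 <1
  x=-26.447: |R|=1.00260 >1
  x=-26.438: |R|=1.00255 >1
  x=-26.265: |R|=1.00155 >1
So |R|<1 on (-26.0000, 0).

(-26.0000, 0).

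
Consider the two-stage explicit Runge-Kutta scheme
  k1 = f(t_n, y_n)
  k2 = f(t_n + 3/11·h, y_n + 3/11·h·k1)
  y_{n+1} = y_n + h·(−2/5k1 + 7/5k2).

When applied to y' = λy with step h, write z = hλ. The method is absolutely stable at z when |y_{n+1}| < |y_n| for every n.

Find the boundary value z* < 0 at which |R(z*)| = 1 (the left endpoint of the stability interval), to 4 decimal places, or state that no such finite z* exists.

With y'=λy (z=hλ):
  k1=λy_n ⇒ h·k1=z·y_n;  k2=λ(1+3/11z)y_n ⇒ h·k2=z(1+3/11z)y_n
  y_{n+1}/y_n = 1 − 2/5z + 7/5z(1+3/11z) = 1 + z + 21/55z²
  ⇒ R(z) = 1 + z + 21/55z².

Solve |R(x)|<1 on ℝ⁻.
x=-0.68: |R|=0.4966
R=1: x+21/55x²=0 ⇒ x=−55/21=-2.6190; min R=1−1/(4·21/55)=0.3452>−1
Confirm numerically:
  x=-2.568: |R|=0.94995 <1
  x=-2.059: |R|=0.55971 <1
  x=-1.902: |R|=0.47927 <1
  x=-1.316: |R|=0.34525 <1
  x=-3.121: |R|=1.59815 >1
  x=-2.854: |R|=1.25603 >1
So |R|<1 on (-2.6190, 0).

z* = -2.6190.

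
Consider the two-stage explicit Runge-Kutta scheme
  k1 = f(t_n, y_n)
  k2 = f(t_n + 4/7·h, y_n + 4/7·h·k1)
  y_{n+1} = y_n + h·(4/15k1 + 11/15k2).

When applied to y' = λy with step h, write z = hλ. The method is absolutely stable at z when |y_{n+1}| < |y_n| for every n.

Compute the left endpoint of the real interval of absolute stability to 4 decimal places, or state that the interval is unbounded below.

left endpoint -2.3864.

Set f=λy, z=hλ:
  k1=λy_n ⇒ h·k1=z·y_n;  k2=λ(1+4/7z)y_n ⇒ h·k2=z(1+4/7z)y_n
  y_{n+1}/y_n = 1 + 4/15z + 11/15z(1+4/7z) = 1 + z + 44/105z²
  ⇒ R(z) = 1 + z + 44/105z².

Solve |R(x)|<1 on ℝ⁻.
x=-1.78: |R|=0.5477
R=1: x+44/105x²=0 ⇒ x=−105/44=-2.3864; min R=1−1/(4·44/105)=0.4034>−1
Confirm numerically:
  x=-2.097: |R|=0.74572 <1
  x=-1.758: |R|=0.53709 <1
  x=-1.166: |R|=0.40372 <1
  x=-1.033: |R|=0.41416 <1
  x=-2.915: |R|=1.64574 >1
  x=-2.913: |R|=1.64286 >1
Stable set (-2.3864, 0).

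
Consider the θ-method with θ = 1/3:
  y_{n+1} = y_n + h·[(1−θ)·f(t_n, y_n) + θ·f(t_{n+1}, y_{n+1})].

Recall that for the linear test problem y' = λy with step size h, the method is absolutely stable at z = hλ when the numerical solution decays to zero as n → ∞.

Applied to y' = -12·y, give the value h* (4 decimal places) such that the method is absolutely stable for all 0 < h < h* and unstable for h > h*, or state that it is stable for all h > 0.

On y'=λy, z=hλ:
  y_{n+1} = y_n + z·[2/3·y_n + 1/3·y_{n+1}] ⇒ (1 − 1/3z)y_{n+1} = (1 + 2/3z)y_n
  so R(z) = (1 + 2/3z)/(1 − 1/3z).

Find x<0 with |R(x)|<1.
x=-0.6: |R|=0.5000
R=−1: 1+2/3x = −1+1/3x ⇒ -1/3x=2 ⇒ x=2/(-1/3)=-6.0000
Confirm numerically:
  x=-5.471: |R|=0.93755 <1
  x=-5.391: |R|=0.92742 <1
  x=-4.632: |R|=0.82075 <1
  x=-4.383: |R|=0.78098 <1
  x=-6.437: |R|=1.04631 >1
  x=-6.187: |R|=1.02035 >1
  x=-6.093: |R|=1.01023 >1
Stable set (-6.0000, 0).

(-6.0000,0); λ=-12 ⇒ h* = (6)/12 = 0.5000.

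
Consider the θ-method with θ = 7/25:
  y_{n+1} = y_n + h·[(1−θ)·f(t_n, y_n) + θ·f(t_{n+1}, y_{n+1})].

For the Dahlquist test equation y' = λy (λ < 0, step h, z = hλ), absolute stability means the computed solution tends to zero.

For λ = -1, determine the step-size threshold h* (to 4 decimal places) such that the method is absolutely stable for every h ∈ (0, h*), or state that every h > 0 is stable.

Test eqn y'=λy, z=hλ:
  y_{n+1} = y_n + z·[18/25·y_n + 7/25·y_{n+1}] ⇒ (1 − 7/25z)y_{n+1} = (1 + 18/25z)y_n
  ⇒ R(z) = (1 + 18/25z)/(1 − 7/25z).

Need |R(x)|<1, x<0.
x=-1.4: |R|=0.0057
R=−1: 1+18/25x = −1+7/25x ⇒ -11/25x=2 ⇒ x=2/(-11/25)=-4.5455
Confirm numerically:
  x=-4.273: |R|=0.94542 <1
  x=-3.838: |R|=0.84996 <1
  x=-3.824: |R|=0.84670 <1
  x=-3.587: |R|=0.78960 <1
  x=-4.802: |R|=1.04815 >1
  x=-4.799: |R|=1.04760 >1
  x=-4.779: |R|=1.04395 >1
So |R|<1 on (-4.5455, 0).

(-4.5455,0); λ=-1 ⇒ h* = (50/11)/1 = 4.5455.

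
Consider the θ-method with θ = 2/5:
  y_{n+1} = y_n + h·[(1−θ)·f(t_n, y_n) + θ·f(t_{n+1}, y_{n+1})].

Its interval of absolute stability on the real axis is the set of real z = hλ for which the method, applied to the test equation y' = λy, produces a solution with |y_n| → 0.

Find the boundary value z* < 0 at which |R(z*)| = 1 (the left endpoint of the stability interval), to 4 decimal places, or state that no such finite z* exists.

On y'=λy, z=hλ:
  y_{n+1} = y_n + z·[3/5·y_n + 2/5·y_{n+1}] ⇒ (1 − 2/5z)y_{n+1} = (1 + 3/5z)y_n
  R(z) = (1 + 3/5z)/(1 − 2/5z).

Need |R(x)|<1, x<0.
x=-1.8: |R|=0.0465
R=−1: 1+3/5x = −1+2/5x ⇒ -1/5x=2 ⇒ x=2/(-1/5)=-10.0000
Confirm numerically:
  x=-8.662: |R|=0.94006 <1
  x=-5.412: |R|=0.71006 <1
  x=-5.380: |R|=0.70685 <1
  x=-10.578: |R|=1.02210 >1
  x=-10.179: |R|=1.00706 >1
  x=-10.161: |R|=1.00636 >1
So |R|<1 on (-10.0000, 0).

left endpoint -10.0000.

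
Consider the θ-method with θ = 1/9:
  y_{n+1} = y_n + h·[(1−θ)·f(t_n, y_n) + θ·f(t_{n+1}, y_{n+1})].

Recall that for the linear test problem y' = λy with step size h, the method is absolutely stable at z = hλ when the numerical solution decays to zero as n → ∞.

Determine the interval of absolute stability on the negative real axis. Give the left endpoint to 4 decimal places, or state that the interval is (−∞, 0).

On y'=λy, z=hλ:
  y_{n+1} = y_n + z·[8/9·y_n + 1/9·y_{n+1}] ⇒ (1 − 1/9z)y_{n+1} = (1 + 8/9z)y_n
  R(z) = (1 + 8/9z)/(1 − 1/9z).

Boundary: |R(x)|=1, x<0.
x=-1.67: |R|=0.4086
R=−1: 1+8/9x = −1+1/9x ⇒ -7/9x=2 ⇒ x=2/(-7/9)=-2.5714
Confirm numerically:
  x=-2.200: |R|=0.76786 <1
  x=-2.076: |R|=0.68689 <1
  x=-1.234: |R|=0.08521 <1
  x=-1.233: |R|=0.08443 <1
  x=-3.121: |R|=1.31738 >1
  x=-2.747: |R|=1.10462 >1
  x=-2.715: |R|=1.08579 >1
So |R|<1 on (-2.5714, 0).

z∈(-2.5714,0).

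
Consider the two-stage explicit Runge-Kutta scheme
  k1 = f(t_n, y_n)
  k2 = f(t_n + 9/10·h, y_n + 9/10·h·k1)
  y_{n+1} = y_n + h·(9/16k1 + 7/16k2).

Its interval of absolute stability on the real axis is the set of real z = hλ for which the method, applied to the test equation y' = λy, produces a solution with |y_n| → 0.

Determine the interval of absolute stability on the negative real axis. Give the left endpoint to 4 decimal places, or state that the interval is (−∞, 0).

Set f=λy, z=hλ:
  k1=λy_n ⇒ h·k1=z·y_n;  k2=λ(1+9/10z)y_n ⇒ h·k2=z(1+9/10z)y_n
  y_{n+1}/y_n = 1 + 9/16z + 7/16z(1+9/10z) = 1 + z + 63/160z²
  R(z) = 1 + z + 63/160z².

Need |R(x)|<1, x<0.
x=-1.26: |R|=0.3651
R=1: x+63/160x²=0 ⇒ x=−160/63=-2.5397; min R=1−1/(4·63/160)=0.3651>−1
Confirm numerically:
  x=-2.029: |R|=0.59201 <1
  x=-1.664: |R|=0.42625 <1
  x=-1.379: |R|=0.36977 <1
  x=-1.204: |R|=0.36679 <1
  x=-2.873: |R|=1.37706 >1
  x=-2.653: |R|=1.11837 >1
So |R|<1 on (-2.5397, 0).

(-2.5397, 0).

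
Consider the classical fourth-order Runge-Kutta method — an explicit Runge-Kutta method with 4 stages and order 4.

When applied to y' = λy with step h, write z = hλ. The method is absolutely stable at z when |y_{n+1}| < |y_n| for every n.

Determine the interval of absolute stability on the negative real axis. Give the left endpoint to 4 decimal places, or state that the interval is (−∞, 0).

z∈(-2.7853,0).

Test eqn y'=λy, z=hλ:
  order 4, 4-stage ⇒ R(z)=1+z+z^2/2+z^3/6+z^4/24
  (e.g. R(-1.08)=0.34994, |R|=0.34994)

Boundary: |R(x)|=1, x<0.
x=-1.08: |R|=0.3499
|R(-2.85)|=1.1020 |R(-2.03)|=0.3438 |R(-1.62)|=0.2706
Bisect:
  x_lo=-3.3718 |R|=2.3094  x_hi=-0.1981 |R|=0.8203
  mid=-1.78498 |R|=0.28321 →hi
  mid=-2.57841 |R|=0.73033 →hi
  mid=-2.97512 |R|=1.32601 →lo
  mid=-2.77676 |R|=0.98721 →hi
  mid=-2.87594 |R|=1.14549 →lo
  mid=-2.82635 |R|=1.06369 →lo
  mid=-2.80156 |R|=1.02480 →lo
  mid=-2.78916 |R|=1.00584 →lo
  ...
  [-2.78548,-2.78529] ⇒ x*=-2.7853
Stable set (-2.7853, 0).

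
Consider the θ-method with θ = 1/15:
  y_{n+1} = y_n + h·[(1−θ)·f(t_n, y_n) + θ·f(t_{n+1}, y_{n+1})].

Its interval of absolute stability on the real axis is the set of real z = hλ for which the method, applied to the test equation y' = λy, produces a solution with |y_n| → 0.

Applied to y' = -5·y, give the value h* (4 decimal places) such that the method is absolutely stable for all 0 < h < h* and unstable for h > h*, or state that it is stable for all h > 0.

With y'=λy (z=hλ):
  y_{n+1} = y_n + z·[14/15·y_n + 1/15·y_{n+1}] ⇒ (1 − 1/15z)y_{n+1} = (1 + 14/15z)y_n
  so R(z) = (1 + 14/15z)/(1 − 1/15z).

Boundary: |R(x)|=1, x<0.
x=-0.53: |R|=0.4881
R=−1: 1+14/15x = −1+1/15x ⇒ -13/15x=2 ⇒ x=2/(-13/15)=-2.3077
Confirm numerically:
  x=-2.182: |R|=0.90490 <1
  x=-1.636: |R|=0.47511 <1
  x=-1.630: |R|=0.47023 <1
  x=-0.945: |R|=0.11101 <1
  x=-2.875: |R|=1.41259 >1
  x=-2.697: |R|=1.28598 >1
  x=-2.363: |R|=1.04141 >1
Stable set (-2.3077, 0).

(-2.3077,0); λ=-5 ⇒ h* = (30/13)/5 = 0.4615.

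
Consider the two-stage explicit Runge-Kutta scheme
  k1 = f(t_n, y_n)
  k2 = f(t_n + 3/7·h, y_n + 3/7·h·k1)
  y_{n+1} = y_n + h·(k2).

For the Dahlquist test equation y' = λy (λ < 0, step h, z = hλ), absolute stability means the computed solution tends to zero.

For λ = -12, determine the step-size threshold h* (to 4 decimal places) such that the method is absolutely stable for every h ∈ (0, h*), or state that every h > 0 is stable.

(-2.3333,0); λ=-12 ⇒ h* = (7/3)/12 = 0.1944.

With y'=λy (z=hλ):
  k1=λy_n ⇒ h·k1=z·y_n;  k2=λ(1+3/7z)y_n ⇒ h·k2=z(1+3/7z)y_n
  y_{n+1}/y_n = 1 + z(1+3/7z) = 1 + z + 3/7z²
  Hence R(z) = 1 + z + 3/7z².

Find x<0 with |R(x)|<1.
x=-1.46: |R|=0.4535
R=1: x+3/7x²=0 ⇒ x=−7/3=-2.3333; min R=1−1/(4·3/7)=0.4167>−1
Confirm numerically:
  x=-2.234: |R|=0.90490 <1
  x=-1.906: |R|=0.65093 <1
  x=-1.672: |R|=0.52611 <1
  x=-1.552: |R|=0.48030 <1
  x=-2.729: |R|=1.46276 >1
  x=-2.601: |R|=1.29837 >1
  x=-2.429: |R|=1.09959 >1
So |R|<1 on (-2.3333, 0).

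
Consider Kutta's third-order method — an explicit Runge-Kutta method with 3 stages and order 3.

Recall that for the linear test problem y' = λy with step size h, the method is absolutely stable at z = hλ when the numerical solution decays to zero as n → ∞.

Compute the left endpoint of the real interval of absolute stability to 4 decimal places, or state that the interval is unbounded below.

z* = -2.5127.

With y'=λy (z=hλ):
  order 3, 3-stage ⇒ R(z)=1+z+z^2/2+z^3/6
  (e.g. R(-0.89)=0.38856, |R|=0.38856)

Find x<0 with |R(x)|<1.
x=-0.89: |R|=0.3886
|R(-2.76)|=1.4553 |R(-0.9)|=0.3835 |R(-0.81)|=0.4295
Bisect:
  x_lo=-2.9051 |R|=1.7716  x_hi=-0.2738 |R|=0.7602
  mid=-1.58946 |R|=0.00447 →hi
  mid=-2.24727 |R|=0.61369 →hi
  mid=-2.57618 |R|=1.10738 →lo
  mid=-2.41172 |R|=0.84145 →hi
  mid=-2.49395 |R|=0.96936 →hi
  mid=-2.53506 |R|=1.03707 →lo
  mid=-2.51451 |R|=1.00290 →lo
  mid=-2.50423 |R|=0.98605 →hi
  mid=-2.50937 |R|=0.99445 →hi
  mid=-2.51194 |R|=0.99867 →hi
  ...
  [-2.51290,-2.51274] ⇒ x*=-2.5127
Interval (-2.5127, 0).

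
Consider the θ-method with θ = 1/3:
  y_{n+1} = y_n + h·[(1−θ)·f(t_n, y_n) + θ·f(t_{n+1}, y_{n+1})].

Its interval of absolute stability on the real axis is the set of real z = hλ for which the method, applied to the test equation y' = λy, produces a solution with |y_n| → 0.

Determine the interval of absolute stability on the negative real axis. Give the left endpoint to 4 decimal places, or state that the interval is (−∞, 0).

Test eqn y'=λy, z=hλ:
  y_{n+1} = y_n + z·[2/3·y_n + 1/3·y_{n+1}] ⇒ (1 − 1/3z)y_{n+1} = (1 + 2/3z)y_n
  so R(z) = (1 + 2/3z)/(1 − 1/3z).

Boundary: |R(x)|=1, x<0.
x=-1.44: |R|=0.0270
R=−1: 1+2/3x = −1+1/3x ⇒ -1/3x=2 ⇒ x=2/(-1/3)=-6.0000
Confirm numerically:
  x=-5.511: |R|=0.94254 <1
  x=-4.623: |R|=0.81936 <1
  x=-4.495: |R|=0.79920 <1
  x=-3.117: |R|=0.52869 <1
  x=-6.528: |R|=1.05542 >1
  x=-6.497: |R|=1.05233 >1
  x=-6.249: |R|=1.02692 >1
Stable set (-6.0000, 0).

z∈(-6.0000,0).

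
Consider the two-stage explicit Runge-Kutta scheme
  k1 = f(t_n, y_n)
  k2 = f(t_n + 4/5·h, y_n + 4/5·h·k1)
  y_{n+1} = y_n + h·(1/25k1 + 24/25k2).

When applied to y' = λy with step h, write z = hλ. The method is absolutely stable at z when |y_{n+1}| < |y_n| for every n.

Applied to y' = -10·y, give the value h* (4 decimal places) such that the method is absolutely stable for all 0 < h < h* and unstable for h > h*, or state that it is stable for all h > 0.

With y'=λy (z=hλ):
  k1=λy_n ⇒ h·k1=z·y_n;  k2=λ(1+4/5z)y_n ⇒ h·k2=z(1+4/5z)y_n
  y_{n+1}/y_n = 1 + 1/25z + 24/25z(1+4/5z) = 1 + z + 96/125z²
  R(z) = 1 + z + 96/125z².

Need |R(x)|<1, x<0.
x=-0.56: |R|=0.6808
R=1: x+96/125x²=0 ⇒ x=−125/96=-1.3021; min R=1−1/(4·96/125)=0.6745>−1
Confirm numerically:
  x=-1.105: |R|=0.83275 <1
  x=-0.749: |R|=0.68185 <1
  x=-0.676: |R|=0.67496 <1
  x=-1.664: |R|=1.46251 >1
  x=-1.553: |R|=1.29927 >1
Interval (-1.3021, 0).

(-1.3021,0); λ=-10 ⇒ h* = (125/96)/10 = 0.1302.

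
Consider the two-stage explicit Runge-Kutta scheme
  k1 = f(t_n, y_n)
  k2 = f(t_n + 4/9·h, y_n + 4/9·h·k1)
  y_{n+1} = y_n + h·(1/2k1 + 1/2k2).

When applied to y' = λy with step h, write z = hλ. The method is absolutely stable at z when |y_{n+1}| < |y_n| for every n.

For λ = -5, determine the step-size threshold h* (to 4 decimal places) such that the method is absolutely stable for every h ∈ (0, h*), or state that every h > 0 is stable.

Set f=λy, z=hλ:
  k1=λy_n ⇒ h·k1=z·y_n;  k2=λ(1+4/9z)y_n ⇒ h·k2=z(1+4/9z)y_n
  y_{n+1}/y_n = 1 + 1/2z + 1/2z(1+4/9z) = 1 + z + 2/9z²
  Hence R(z) = 1 + z + 2/9z².

Solve |R(x)|<1 on ℝ⁻.
x=-0.9: |R|=0.2800
R=1: x+2/9x²=0 ⇒ x=−9/2=-4.5000; min R=1−1/(4·2/9)=-0.1250>−1
Confirm numerically:
  x=-3.586: |R|=0.27164 <1
  x=-3.419: |R|=0.17868 <1
  x=-3.201: |R|=0.07598 <1
  x=-2.686: |R|=0.08276 <1
  x=-4.739: |R|=1.25169 >1
  x=-4.597: |R|=1.09909 >1
  x=-4.588: |R|=1.08972 >1
So |R|<1 on (-4.5000, 0).

(-4.5000,0); λ=-5 ⇒ h* = (9/2)/5 = 0.9000.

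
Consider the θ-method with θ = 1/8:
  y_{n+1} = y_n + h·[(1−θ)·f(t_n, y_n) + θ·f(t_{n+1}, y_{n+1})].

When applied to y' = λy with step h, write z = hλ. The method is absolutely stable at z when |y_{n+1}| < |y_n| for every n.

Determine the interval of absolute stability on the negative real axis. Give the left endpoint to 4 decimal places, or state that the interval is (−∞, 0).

z∈(-2.6667,0).

With y'=λy (z=hλ):
  y_{n+1} = y_n + z·[7/8·y_n + 1/8·y_{n+1}] ⇒ (1 − 1/8z)y_{n+1} = (1 + 7/8z)y_n
  R(z) = (1 + 7/8z)/(1 − 1/8z).

Boundary: |R(x)|=1, x<0.
x=-1.27: |R|=0.0960
R=−1: 1+7/8x = −1+1/8x ⇒ -3/4x=2 ⇒ x=2/(-3/4)=-2.6667
Confirm numerically:
  x=-2.615: |R|=0.97080 <1
  x=-2.533: |R|=0.92386 <1
  x=-1.965: |R|=0.57752 <1
  x=-1.471: |R|=0.24253 <1
  x=-3.205: |R|=1.28826 >1
  x=-2.887: |R|=1.12143 >1
  x=-2.796: |R|=1.07188 >1
Stable set (-2.6667, 0).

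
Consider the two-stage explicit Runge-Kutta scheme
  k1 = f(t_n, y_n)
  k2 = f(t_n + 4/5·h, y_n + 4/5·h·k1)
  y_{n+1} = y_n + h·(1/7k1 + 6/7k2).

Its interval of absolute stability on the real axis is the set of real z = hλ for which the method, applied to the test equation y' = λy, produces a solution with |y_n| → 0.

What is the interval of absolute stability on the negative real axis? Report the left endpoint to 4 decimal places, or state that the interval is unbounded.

z∈(-1.4583,0).

On y'=λy, z=hλ:
  k1=λy_n ⇒ h·k1=z·y_n;  k2=λ(1+4/5z)y_n ⇒ h·k2=z(1+4/5z)y_n
  y_{n+1}/y_n = 1 + 1/7z + 6/7z(1+4/5z) = 1 + z + 24/35z²
  R(z) = 1 + z + 24/35z².

Boundary: |R(x)|=1, x<0.
x=-0.91: |R|=0.6578
R=1: x+24/35x²=0 ⇒ x=−35/24=-1.4583; min R=1−1/(4·24/35)=0.6354>−1
Confirm numerically:
  x=-1.318: |R|=0.87317 <1
  x=-1.197: |R|=0.78550 <1
  x=-0.972: |R|=0.67585 <1
  x=-0.680: |R|=0.63707 <1
  x=-1.907: |R|=1.58670 >1
  x=-1.861: |R|=1.51385 >1
Interval (-1.4583, 0).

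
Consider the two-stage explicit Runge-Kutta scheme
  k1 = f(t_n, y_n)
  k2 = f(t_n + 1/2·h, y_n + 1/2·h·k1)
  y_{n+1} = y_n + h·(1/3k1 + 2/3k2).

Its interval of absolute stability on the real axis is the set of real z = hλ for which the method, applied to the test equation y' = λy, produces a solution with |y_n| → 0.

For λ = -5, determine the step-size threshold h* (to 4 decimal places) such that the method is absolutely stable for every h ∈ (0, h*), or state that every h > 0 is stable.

(-3.0000,0); λ=-5 ⇒ h* = (3)/5 = 0.6000.

Set f=λy, z=hλ:
  k1=λy_n ⇒ h·k1=z·y_n;  k2=λ(1+1/2z)y_n ⇒ h·k2=z(1+1/2z)y_n
  y_{n+1}/y_n = 1 + 1/3z + 2/3z(1+1/2z) = 1 + z + 1/3z²
  Hence R(z) = 1 + z + 1/3z².

Boundary: |R(x)|=1, x<0.
x=-1.38: |R|=0.2548
R=1: x+1/3x²=0 ⇒ x=−3=-3.0000; min R=1−1/(4·1/3)=0.2500>−1
Confirm numerically:
  x=-2.663: |R|=0.70086 <1
  x=-2.307: |R|=0.46708 <1
  x=-1.665: |R|=0.25907 <1
  x=-3.455: |R|=1.52401 >1
  x=-3.292: |R|=1.32042 >1
Stable set (-3.0000, 0).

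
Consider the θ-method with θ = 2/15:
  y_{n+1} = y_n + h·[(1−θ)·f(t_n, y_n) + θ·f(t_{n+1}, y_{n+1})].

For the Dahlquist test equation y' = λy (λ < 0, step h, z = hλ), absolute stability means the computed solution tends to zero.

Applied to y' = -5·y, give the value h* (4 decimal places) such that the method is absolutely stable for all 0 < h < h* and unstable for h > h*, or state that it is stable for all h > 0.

(-2.7273,0); λ=-5 ⇒ h* = (30/11)/5 = 0.5455.

Test eqn y'=λy, z=hλ:
  y_{n+1} = y_n + z·[13/15·y_n + 2/15·y_{n+1}] ⇒ (1 − 2/15z)y_{n+1} = (1 + 13/15z)y_n
  R(z) = (1 + 13/15z)/(1 − 2/15z).

Find x<0 with |R(x)|<1.
x=-0.67: |R|=0.3849
R=−1: 1+13/15x = −1+2/15x ⇒ -11/15x=2 ⇒ x=2/(-11/15)=-2.7273
Confirm numerically:
  x=-2.412: |R|=0.82506 <1
  x=-2.343: |R|=0.78528 <1
  x=-2.084: |R|=0.63084 <1
  x=-1.694: |R|=0.38188 <1
  x=-2.933: |R|=1.10845 >1
  x=-2.902: |R|=1.09239 >1
Stable set (-2.7273, 0).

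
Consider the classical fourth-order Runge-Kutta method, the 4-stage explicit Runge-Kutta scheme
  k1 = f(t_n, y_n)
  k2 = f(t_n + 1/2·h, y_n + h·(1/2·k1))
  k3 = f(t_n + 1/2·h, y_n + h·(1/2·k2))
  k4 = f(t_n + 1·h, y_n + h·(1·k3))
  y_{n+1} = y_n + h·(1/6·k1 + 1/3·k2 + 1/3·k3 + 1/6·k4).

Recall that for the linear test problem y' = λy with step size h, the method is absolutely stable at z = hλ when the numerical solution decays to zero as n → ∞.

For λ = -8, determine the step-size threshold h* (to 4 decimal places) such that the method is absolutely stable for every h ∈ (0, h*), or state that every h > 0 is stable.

(-2.7853,0); λ=-8 ⇒ h* = 0.3482.

With y'=λy (z=hλ):
  order 4, 4-stage ⇒ R(z)=1+z+z^2/2+z^3/6+z^4/24
  (e.g. R(-0.9)=0.41084, |R|=0.41084)

Solve |R(x)|<1 on ℝ⁻.
x=-0.9: |R|=0.4108
|R(-2.95)|=1.2781 |R(-2.84)|=1.0857 |R(-2.54)|=0.6889
Bisect:
  x_lo=-3.6121 |R|=3.1497  x_hi=-0.1527 |R|=0.8584
  mid=-1.88235 |R|=0.30078 →hi
  mid=-2.74721 |R|=0.94408 →hi
  mid=-3.17963 |R|=1.77657 →lo
  mid=-2.96342 |R|=1.30349 →lo
  mid=-2.85531 |R|=1.11080 →lo
  mid=-2.80126 |R|=1.02434 →lo
  mid=-2.77423 |R|=0.98345 →hi
  mid=-2.78775 |R|=1.00370 →lo
  ...
  [-2.78542,-2.78521] ⇒ x*=-2.7853
Stable set (-2.7853, 0).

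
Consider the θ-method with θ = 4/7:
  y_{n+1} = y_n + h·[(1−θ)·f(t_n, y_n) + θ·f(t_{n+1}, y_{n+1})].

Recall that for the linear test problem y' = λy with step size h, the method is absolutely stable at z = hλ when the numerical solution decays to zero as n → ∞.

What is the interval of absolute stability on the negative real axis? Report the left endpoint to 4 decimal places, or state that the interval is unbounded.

interval (−∞, 0).

Set f=λy, z=hλ:
  y_{n+1} = y_n + z·[3/7·y_n + 4/7·y_{n+1}] ⇒ (1 − 4/7z)y_{n+1} = (1 + 3/7z)y_n
  Hence R(z) = (1 + 3/7z)/(1 − 4/7z).

Need |R(x)|<1, x<0.
x=-0.87: |R|=0.4189
x=-2: |R|=0.0667
x=-10: |R|=0.4894
x=-100: |R|=0.7199
θ=4/7≥1/2 ⇒ |1+3/7x|<|1−4/7x| ∀x<0 ⇒ unbounded interval.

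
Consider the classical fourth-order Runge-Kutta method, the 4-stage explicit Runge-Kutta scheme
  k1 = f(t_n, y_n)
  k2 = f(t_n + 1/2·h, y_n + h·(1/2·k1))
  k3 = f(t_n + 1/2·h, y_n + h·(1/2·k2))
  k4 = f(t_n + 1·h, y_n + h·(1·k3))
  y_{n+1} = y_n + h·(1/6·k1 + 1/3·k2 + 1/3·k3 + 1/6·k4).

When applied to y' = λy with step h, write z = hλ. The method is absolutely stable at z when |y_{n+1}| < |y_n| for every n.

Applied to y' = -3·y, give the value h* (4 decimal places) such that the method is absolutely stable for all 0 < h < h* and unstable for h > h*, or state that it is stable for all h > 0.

Test eqn y'=λy, z=hλ:
  order 4, 4-stage ⇒ R(z)=1+z+z^2/2+z^3/6+z^4/24
  (e.g. R(-1.47)=0.27559, |R|=0.27559)

Solve |R(x)|<1 on ℝ⁻.
x=-1.47: |R|=0.2756
|R(-3.08)|=1.5432 |R(-2.46)|=0.6106 |R(-2.07)|=0.3592
Bisect:
  x_lo=-3.1698 |R|=1.7522  x_hi=-0.2613 |R|=0.7701
  mid=-1.71554 |R|=0.27541 →hi
  mid=-2.44265 |R|=0.59491 →hi
  mid=-2.80621 |R|=1.03199 →lo
  mid=-2.62443 |R|=0.78335 →hi
  mid=-2.71532 |R|=0.89953 →hi
  mid=-2.76076 |R|=0.96364 →hi
  mid=-2.78349 |R|=0.99728 →hi
  mid=-2.79485 |R|=1.01450 →lo
  mid=-2.78917 |R|=1.00586 →lo
  mid=-2.78633 |R|=1.00156 →lo
  ...
  [-2.78544,-2.78526] ⇒ x*=-2.7853
Interval (-2.7853, 0).

(-2.7853,0); λ=-3 ⇒ h* = 0.9284.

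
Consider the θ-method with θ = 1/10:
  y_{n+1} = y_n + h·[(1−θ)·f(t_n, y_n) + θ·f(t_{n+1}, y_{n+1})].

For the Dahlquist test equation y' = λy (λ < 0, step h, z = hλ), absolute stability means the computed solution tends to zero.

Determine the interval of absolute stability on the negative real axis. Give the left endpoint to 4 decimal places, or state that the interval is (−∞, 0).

(-2.5000, 0).

Set f=λy, z=hλ:
  y_{n+1} = y_n + z·[9/10·y_n + 1/10·y_{n+1}] ⇒ (1 − 1/10z)y_{n+1} = (1 + 9/10z)y_n
  ⇒ R(z) = (1 + 9/10z)/(1 − 1/10z).

Find x<0 with |R(x)|<1.
x=-0.94: |R|=0.1408
R=−1: 1+9/10x = −1+1/10x ⇒ -4/5x=2 ⇒ x=2/(-4/5)=-2.5000
Confirm numerically:
  x=-2.041: |R|=0.69504 <1
  x=-1.654: |R|=0.41926 <1
  x=-1.518: |R|=0.31794 <1
  x=-1.334: |R|=0.17699 <1
  x=-2.761: |R|=1.16362 >1
  x=-2.741: |R|=1.15132 >1
So |R|<1 on (-2.5000, 0).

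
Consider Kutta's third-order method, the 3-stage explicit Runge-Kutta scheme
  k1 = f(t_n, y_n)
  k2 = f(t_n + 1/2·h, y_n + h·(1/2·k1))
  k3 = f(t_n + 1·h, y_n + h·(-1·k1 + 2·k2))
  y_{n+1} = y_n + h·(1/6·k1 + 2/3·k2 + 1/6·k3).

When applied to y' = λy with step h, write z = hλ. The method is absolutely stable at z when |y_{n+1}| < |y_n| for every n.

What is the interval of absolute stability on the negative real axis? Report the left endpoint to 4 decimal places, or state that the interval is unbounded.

(-2.5127, 0).

On y'=λy, z=hλ:
  order 3, 3-stage ⇒ R(z)=1+z+z^2/2+z^3/6
  (e.g. R(-1.42)=0.11099, |R|=0.11099)

Solve |R(x)|<1 on ℝ⁻.
x=-1.42: |R|=0.1110
|R(-2.63)|=1.2035 |R(-2.14)|=0.4836 |R(-0.65)|=0.5155
Bisect:
  x_lo=-3.2631 |R|=2.7299  x_hi=-0.0827 |R|=0.9206
  mid=-1.67291 |R|=0.05390 →hi
  mid=-2.46799 |R|=0.92791 →hi
  mid=-2.86553 |R|=1.68150 →lo
  mid=-2.66676 |R|=1.27178 →lo
  mid=-2.56737 |R|=1.09210 →lo
  mid=-2.51768 |R|=1.00813 →lo
  mid=-2.49283 |R|=0.96756 →hi
  ...
  [-2.51283,-2.51263] ⇒ x*=-2.5127
Stable set (-2.5127, 0).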